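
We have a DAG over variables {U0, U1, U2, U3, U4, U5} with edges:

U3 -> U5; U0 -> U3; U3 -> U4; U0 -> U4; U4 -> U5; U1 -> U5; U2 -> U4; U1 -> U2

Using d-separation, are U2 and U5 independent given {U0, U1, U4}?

We examine all 4 paths between U2 and U5:
  1. U2 ← U1 → U5 — U1:fork[blocks] ⇒ blocked
  2. U2 → U4 ← U3 → U5 — U4:collider[open]; U3:fork[open] ⇒ active
  3. U2 → U4 ← U0 → U3 → U5 — U4:collider[open]; U0:fork[blocks]; U3:chain[open] ⇒ blocked
  4. U2 → U4 → U5 — U4:chain[blocks] ⇒ blocked
At least one path is unblocked, so d-separation fails.

No — U2 and U5 are not d-separated given {U0, U1, U4}.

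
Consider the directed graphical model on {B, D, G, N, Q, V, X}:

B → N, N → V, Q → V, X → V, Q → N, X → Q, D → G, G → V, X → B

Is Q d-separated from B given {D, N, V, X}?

No — Q and B are not d-separated given {D, N, V, X}.

6 paths connect Q and B; each must be blocked for d-separation to hold:
  1. Q ← X → V ← N ← B — X:fork[blocks]; V:collider[open]; N:chain[blocks] ⇒ blocked
  2. Q ← X → B — X:fork[blocks] ⇒ blocked
  3. Q → V ← X → B — V:collider[open]; X:fork[blocks] ⇒ blocked
  4. Q → V ← N ← B — V:collider[open]; N:chain[blocks] ⇒ blocked
  5. Q → N → V ← X → B — N:chain[blocks]; V:collider[open]; X:fork[blocks] ⇒ blocked
  6. Q → N ← B — N:collider[open] ⇒ active
Because an active path exists, Q and B are not d-separated.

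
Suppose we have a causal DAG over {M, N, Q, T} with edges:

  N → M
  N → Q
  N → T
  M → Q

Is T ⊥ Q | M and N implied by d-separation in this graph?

There are 2 undirected paths between T and Q; checking each against the conditioning set {M, N}:
Path 1: T ← N → M → Q
  N is a fork here and N is conditioned on, so the path is blocked at N.
Path 2: T ← N → Q
  N is a fork here and N is conditioned on, so the path is blocked at N.
All paths are blocked; T ⊥ Q | {M, N} holds.

Yes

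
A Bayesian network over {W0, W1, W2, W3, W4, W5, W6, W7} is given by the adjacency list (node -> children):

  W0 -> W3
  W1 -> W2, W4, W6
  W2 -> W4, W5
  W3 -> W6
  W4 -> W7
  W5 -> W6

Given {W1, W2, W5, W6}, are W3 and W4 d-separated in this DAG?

Yes

We examine all 4 paths between W3 and W4:
Path 1: W3 → W6 ← W5 ← W2 ← W1 → W4
  W5 is a chain here and W5 is conditioned on, so the path is blocked at W5.
Path 2: W3 → W6 ← W5 ← W2 → W4
  W5 is a chain here and W5 is conditioned on, so the path is blocked at W5.
Path 3: W3 → W6 ← W1 → W4
  W1 is a fork here and W1 is conditioned on, so the path is blocked at W1.
Path 4: W3 → W6 ← W1 → W2 → W4
  W1 is a fork here and W1 is conditioned on, so the path is blocked at W1.
Every path is blocked, so W3 and W4 are d-separated given {W1, W2, W5, W6}.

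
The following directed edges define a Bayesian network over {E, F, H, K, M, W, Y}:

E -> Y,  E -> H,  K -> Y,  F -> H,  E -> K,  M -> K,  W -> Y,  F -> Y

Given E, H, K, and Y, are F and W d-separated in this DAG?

3 paths connect F and W; each must be blocked for d-separation to hold:
Path 1: F → H ← E → K → Y ← W
  E is a fork here and E is conditioned on, so the path is blocked at E.
Path 2: F → H ← E → Y ← W
  E is a fork here and E is conditioned on, so the path is blocked at E.
Path 3: F → Y ← W
  Y is a collider and Y is conditioned on, which opens it — no node blocks this path, so it is active.
Since the path F → Y ← W is active, F and W are not d-separated given {E, H, K, Y}.

No — F and W are not d-separated given {E, H, K, Y}.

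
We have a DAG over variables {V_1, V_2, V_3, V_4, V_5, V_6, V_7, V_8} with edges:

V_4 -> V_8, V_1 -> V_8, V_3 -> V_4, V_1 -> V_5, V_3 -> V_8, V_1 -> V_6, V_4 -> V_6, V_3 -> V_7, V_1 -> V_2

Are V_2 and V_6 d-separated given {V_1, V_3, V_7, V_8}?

Yes

There are 3 undirected paths between V_2 and V_6; checking each against the conditioning set {V_1, V_3, V_7, V_8}:
Path 1: V_2 ← V_1 → V_6
  V_1 is a fork here and V_1 is conditioned on, so the path is blocked at V_1.
Path 2: V_2 ← V_1 → V_8 ← V_3 → V_4 → V_6
  V_1 is a fork here and V_1 is conditioned on, so the path is blocked at V_1.
Path 3: V_2 ← V_1 → V_8 ← V_4 → V_6
  V_1 is a fork here and V_1 is conditioned on, so the path is blocked at V_1.
Since every path is blocked, d-separation holds.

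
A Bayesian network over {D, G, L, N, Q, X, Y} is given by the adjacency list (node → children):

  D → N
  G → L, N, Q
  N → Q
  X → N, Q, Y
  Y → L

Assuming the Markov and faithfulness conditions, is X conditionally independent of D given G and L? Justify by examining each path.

Enumerating the 5 paths from X to D and testing each for blocking by {G, L}:
  1. X → N ← D — N:collider[blocks] ⇒ blocked
  2. X → Q ← N ← D — Q:collider[blocks]; N:chain[open] ⇒ blocked
  3. X → Q ← G → N ← D — Q:collider[blocks]; G:fork[blocks]; N:collider[blocks] ⇒ blocked
  4. X → Y → L ← G → N ← D — Y:chain[open]; L:collider[open]; G:fork[blocks]; N:collider[blocks] ⇒ blocked
  5. X → Y → L ← G → Q ← N ← D — Y:chain[open]; L:collider[open]; G:fork[blocks]; Q:collider[blocks]; N:chain[open] ⇒ blocked
Since every path is blocked, d-separation holds.

Yes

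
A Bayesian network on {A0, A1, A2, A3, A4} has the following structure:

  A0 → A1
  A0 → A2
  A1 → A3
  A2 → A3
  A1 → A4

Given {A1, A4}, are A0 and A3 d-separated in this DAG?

2 paths connect A0 and A3; each must be blocked for d-separation to hold:
Path 1: A0 → A1 → A3
  A1 is a chain here and A1 is conditioned on, so the path is blocked at A1.
Path 2: A0 → A2 → A3
  A2 is a chain and A2 is not conditioned on — no node blocks this path, so it is active.
Since the path A0 → A2 → A3 is active, A0 and A3 are not d-separated given {A1, A4}.

No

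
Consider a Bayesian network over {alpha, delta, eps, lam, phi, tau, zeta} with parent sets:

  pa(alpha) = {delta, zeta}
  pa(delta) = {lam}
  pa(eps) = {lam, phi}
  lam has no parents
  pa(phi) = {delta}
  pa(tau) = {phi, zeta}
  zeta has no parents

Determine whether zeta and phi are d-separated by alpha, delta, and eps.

There are 3 undirected paths between zeta and phi; checking each against the conditioning set {alpha, delta, eps}:
  1. zeta → alpha ← delta → phi — alpha:collider[open]; delta:fork[blocks] ⇒ blocked
  2. zeta → alpha ← delta ← lam → eps ← phi — alpha:collider[open]; delta:chain[blocks]; lam:fork[open]; eps:collider[open] ⇒ blocked
  3. zeta → tau ← phi — tau:collider[blocks] ⇒ blocked
Since every path is blocked, d-separation holds.

Yes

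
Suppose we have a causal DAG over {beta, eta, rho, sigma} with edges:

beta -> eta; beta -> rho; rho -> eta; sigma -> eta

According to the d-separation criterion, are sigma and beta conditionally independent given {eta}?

There are 2 undirected paths between sigma and beta; checking each against the conditioning set {eta}:
Path 1: sigma → eta ← rho ← beta
  eta is a collider and eta is conditioned on, which opens it; rho is a chain and rho is not conditioned on — no node blocks this path, so it is active.
Path 2: sigma → eta ← beta
  eta is a collider and eta is conditioned on, which opens it — no node blocks this path, so it is active.
Since the path sigma → eta ← rho ← beta is active, sigma and beta are not d-separated given {eta}.

No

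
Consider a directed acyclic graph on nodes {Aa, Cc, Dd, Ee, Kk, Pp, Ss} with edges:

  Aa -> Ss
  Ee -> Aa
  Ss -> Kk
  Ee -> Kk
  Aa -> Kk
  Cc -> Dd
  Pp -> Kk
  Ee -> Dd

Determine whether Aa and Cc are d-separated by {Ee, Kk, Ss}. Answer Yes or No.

Yes

3 paths connect Aa and Cc; each must be blocked for d-separation to hold:
  1. Aa → Kk ← Ee → Dd ← Cc — Kk:collider[open]; Ee:fork[blocks]; Dd:collider[blocks] ⇒ blocked
  2. Aa ← Ee → Dd ← Cc — Ee:fork[blocks]; Dd:collider[blocks] ⇒ blocked
  3. Aa → Ss → Kk ← Ee → Dd ← Cc — Ss:chain[blocks]; Kk:collider[open]; Ee:fork[blocks]; Dd:collider[blocks] ⇒ blocked
All paths are blocked; Aa ⊥ Cc | {Ee, Kk, Ss} holds.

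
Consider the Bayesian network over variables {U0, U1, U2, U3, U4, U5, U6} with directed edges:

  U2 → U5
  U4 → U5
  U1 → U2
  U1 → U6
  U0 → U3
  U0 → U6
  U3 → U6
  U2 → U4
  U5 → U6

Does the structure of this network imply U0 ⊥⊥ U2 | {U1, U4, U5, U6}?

We examine all 6 paths between U0 and U2:
  1. U0 → U6 ← U5 ← U2 — U6:collider[open]; U5:chain[blocks] ⇒ blocked
  2. U0 → U6 ← U5 ← U4 ← U2 — U6:collider[open]; U5:chain[blocks]; U4:chain[blocks] ⇒ blocked
  3. U0 → U6 ← U1 → U2 — U6:collider[open]; U1:fork[blocks] ⇒ blocked
  4. U0 → U3 → U6 ← U5 ← U2 — U3:chain[open]; U6:collider[open]; U5:chain[blocks] ⇒ blocked
  5. U0 → U3 → U6 ← U5 ← U4 ← U2 — U3:chain[open]; U6:collider[open]; U5:chain[blocks]; U4:chain[blocks] ⇒ blocked
  6. U0 → U3 → U6 ← U1 → U2 — U3:chain[open]; U6:collider[open]; U1:fork[blocks] ⇒ blocked
Since every path is blocked, d-separation holds.

Yes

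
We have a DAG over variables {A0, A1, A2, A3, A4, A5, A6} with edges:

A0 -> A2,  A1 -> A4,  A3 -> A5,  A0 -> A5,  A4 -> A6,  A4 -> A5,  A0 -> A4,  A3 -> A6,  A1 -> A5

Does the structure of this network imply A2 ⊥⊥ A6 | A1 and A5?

No

Enumerating the 6 paths from A2 to A6 and testing each for blocking by {A1, A5}:
  1. A2 ← A0 → A4 ← A1 → A5 ← A3 → A6 — A0:fork[open]; A4:collider[open]; A1:fork[blocks]; A5:collider[open]; A3:fork[open] ⇒ blocked
  2. A2 ← A0 → A4 → A5 ← A3 → A6 — A0:fork[open]; A4:chain[open]; A5:collider[open]; A3:fork[open] ⇒ active
  3. A2 ← A0 → A4 → A6 — A0:fork[open]; A4:chain[open] ⇒ active
  4. A2 ← A0 → A5 ← A4 → A6 — A0:fork[open]; A5:collider[open]; A4:fork[open] ⇒ active
  5. A2 ← A0 → A5 ← A1 → A4 → A6 — A0:fork[open]; A5:collider[open]; A1:fork[blocks]; A4:chain[open] ⇒ blocked
  6. A2 ← A0 → A5 ← A3 → A6 — A0:fork[open]; A5:collider[open]; A3:fork[open] ⇒ active
At least one path is unblocked, so d-separation fails.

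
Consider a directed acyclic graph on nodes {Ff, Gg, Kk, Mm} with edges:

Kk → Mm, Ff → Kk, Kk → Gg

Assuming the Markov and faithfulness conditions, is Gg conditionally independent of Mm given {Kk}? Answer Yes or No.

Yes

There is one path between Gg and Mm:
  1. Gg ← Kk → Mm — Kk:fork[blocks] ⇒ blocked
Every path is blocked, so Gg and Mm are d-separated given {Kk}.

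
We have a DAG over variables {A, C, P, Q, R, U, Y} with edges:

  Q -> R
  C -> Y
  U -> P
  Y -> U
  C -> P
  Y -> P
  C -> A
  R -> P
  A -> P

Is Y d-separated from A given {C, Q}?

We examine all 6 paths between Y and A:
Path 1: Y → U → P ← A
  P is a collider here and neither P nor any of its descendants is conditioned on, so the collider stays closed — the path is blocked at P.
Path 2: Y → U → P ← C → A
  P is a collider here and neither P nor any of its descendants is conditioned on, so the collider stays closed — the path is blocked at P.
Path 3: Y ← C → A
  C is a fork here and C is conditioned on, so the path is blocked at C.
Path 4: Y ← C → P ← A
  C is a fork here and C is conditioned on, so the path is blocked at C.
Path 5: Y → P ← A
  P is a collider here and neither P nor any of its descendants is conditioned on, so the collider stays closed — the path is blocked at P.
Path 6: Y → P ← C → A
  P is a collider here and neither P nor any of its descendants is conditioned on, so the collider stays closed — the path is blocked at P.
Every path is blocked, so Y and A are d-separated given {C, Q}.

Yes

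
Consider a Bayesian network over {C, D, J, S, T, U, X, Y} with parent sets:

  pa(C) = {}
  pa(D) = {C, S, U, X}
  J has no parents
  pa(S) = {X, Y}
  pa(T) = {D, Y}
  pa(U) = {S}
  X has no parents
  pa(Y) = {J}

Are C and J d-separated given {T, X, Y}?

We examine all 4 paths between C and J:
Path 1: C → D ← U ← S ← Y ← J
  Y is a chain here and Y is conditioned on, so the path is blocked at Y.
Path 2: C → D ← S ← Y ← J
  Y is a chain here and Y is conditioned on, so the path is blocked at Y.
Path 3: C → D → T ← Y ← J
  Y is a chain here and Y is conditioned on, so the path is blocked at Y.
Path 4: C → D ← X → S ← Y ← J
  X is a fork here and X is conditioned on, so the path is blocked at X.
All paths are blocked; C ⊥ J | {T, X, Y} holds.

Yes — C and J are d-separated given {T, X, Y}.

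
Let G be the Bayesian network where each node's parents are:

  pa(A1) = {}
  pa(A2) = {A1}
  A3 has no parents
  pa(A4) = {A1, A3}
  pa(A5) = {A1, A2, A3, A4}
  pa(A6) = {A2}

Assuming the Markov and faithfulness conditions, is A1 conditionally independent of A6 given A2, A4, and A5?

There are 4 undirected paths between A1 and A6; checking each against the conditioning set {A2, A4, A5}:
  1. A1 → A2 → A6 — A2:chain[blocks] ⇒ blocked
  2. A1 → A5 ← A2 → A6 — A5:collider[open]; A2:fork[blocks] ⇒ blocked
  3. A1 → A4 → A5 ← A2 → A6 — A4:chain[blocks]; A5:collider[open]; A2:fork[blocks] ⇒ blocked
  4. A1 → A4 ← A3 → A5 ← A2 → A6 — A4:collider[open]; A3:fork[open]; A5:collider[open]; A2:fork[blocks] ⇒ blocked
Every path is blocked, so A1 and A6 are d-separated given {A2, A4, A5}.

Yes — A1 and A6 are d-separated given {A2, A4, A5}.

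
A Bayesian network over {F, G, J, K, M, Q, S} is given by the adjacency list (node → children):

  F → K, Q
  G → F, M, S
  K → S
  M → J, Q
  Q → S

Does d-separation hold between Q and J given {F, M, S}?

Yes

5 paths connect Q and J; each must be blocked for d-separation to hold:
Path 1: Q ← M → J
  M is a fork here and M is conditioned on, so the path is blocked at M.
Path 2: Q ← F ← G → M → J
  F is a chain here and F is conditioned on, so the path is blocked at F.
Path 3: Q ← F → K → S ← G → M → J
  F is a fork here and F is conditioned on, so the path is blocked at F.
Path 4: Q → S ← G → M → J
  M is a chain here and M is conditioned on, so the path is blocked at M.
Path 5: Q → S ← K ← F ← G → M → J
  F is a chain here and F is conditioned on, so the path is blocked at F.
All paths are blocked; Q ⊥ J | {F, M, S} holds.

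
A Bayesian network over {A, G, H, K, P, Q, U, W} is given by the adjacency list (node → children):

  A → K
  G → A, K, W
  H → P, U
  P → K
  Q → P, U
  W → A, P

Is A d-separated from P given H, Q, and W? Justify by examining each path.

Yes

There are 6 undirected paths between A and P; checking each against the conditioning set {H, Q, W}:
Path 1: A → K ← G → W → P
  K is a collider here and neither K nor any of its descendants is conditioned on, so the collider stays closed — the path is blocked at K.
Path 2: A → K ← P
  K is a collider here and neither K nor any of its descendants is conditioned on, so the collider stays closed — the path is blocked at K.
Path 3: A ← G → K ← P
  K is a collider here and neither K nor any of its descendants is conditioned on, so the collider stays closed — the path is blocked at K.
Path 4: A ← G → W → P
  W is a chain here and W is conditioned on, so the path is blocked at W.
Path 5: A ← W ← G → K ← P
  W is a chain here and W is conditioned on, so the path is blocked at W.
Path 6: A ← W → P
  W is a fork here and W is conditioned on, so the path is blocked at W.
Every path is blocked, so A and P are d-separated given {H, Q, W}.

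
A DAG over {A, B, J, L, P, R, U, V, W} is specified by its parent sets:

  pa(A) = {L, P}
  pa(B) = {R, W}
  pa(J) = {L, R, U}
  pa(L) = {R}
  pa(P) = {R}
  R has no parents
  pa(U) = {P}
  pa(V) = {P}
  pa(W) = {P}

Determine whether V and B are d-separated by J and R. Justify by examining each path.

No

Enumerating the 6 paths from V to B and testing each for blocking by {J, R}:
Path 1: V ← P → W → B
  P is a fork and P is not conditioned on; W is a chain and W is not conditioned on — no node blocks this path, so it is active.
Path 2: V ← P ← R → B
  R is a fork here and R is conditioned on, so the path is blocked at R.
Path 3: V ← P → U → J ← L ← R → B
  R is a fork here and R is conditioned on, so the path is blocked at R.
Path 4: V ← P → U → J ← R → B
  R is a fork here and R is conditioned on, so the path is blocked at R.
Path 5: V ← P → A ← L ← R → B
  A is a collider here and neither A nor any of its descendants is conditioned on, so the collider stays closed — the path is blocked at A.
Path 6: V ← P → A ← L → J ← R → B
  A is a collider here and neither A nor any of its descendants is conditioned on, so the collider stays closed — the path is blocked at A.
Since the path V ← P → W → B is active, V and B are not d-separated given {J, R}.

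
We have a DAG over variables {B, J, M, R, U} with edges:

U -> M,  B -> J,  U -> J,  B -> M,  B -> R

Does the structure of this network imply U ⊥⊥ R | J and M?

No — U and R are not d-separated given {J, M}.

Enumerating the 2 paths from U to R and testing each for blocking by {J, M}:
Path 1: U → M ← B → R
  M is a collider and M is conditioned on, which opens it; B is a fork and B is not conditioned on — no node blocks this path, so it is active.
Path 2: U → J ← B → R
  J is a collider and J is conditioned on, which opens it; B is a fork and B is not conditioned on — no node blocks this path, so it is active.
Because an active path exists, U and R are not d-separated.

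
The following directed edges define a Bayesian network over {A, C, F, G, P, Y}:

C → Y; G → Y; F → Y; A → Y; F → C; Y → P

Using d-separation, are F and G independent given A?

2 paths connect F and G; each must be blocked for d-separation to hold:
Path 1: F → C → Y ← G
  Y is a collider here and neither Y nor any of its descendants is conditioned on, so the collider stays closed — the path is blocked at Y.
Path 2: F → Y ← G
  Y is a collider here and neither Y nor any of its descendants is conditioned on, so the collider stays closed — the path is blocked at Y.
Every path is blocked, so F and G are d-separated given {A}.

Yes — F and G are d-separated given {A}.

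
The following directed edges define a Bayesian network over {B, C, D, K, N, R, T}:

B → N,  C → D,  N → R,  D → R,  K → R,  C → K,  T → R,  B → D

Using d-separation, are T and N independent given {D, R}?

No

Enumerating the 3 paths from T to N and testing each for blocking by {D, R}:
Path 1: T → R ← N
  R is a collider and R is conditioned on, which opens it — no node blocks this path, so it is active.
Path 2: T → R ← D ← B → N
  D is a chain here and D is conditioned on, so the path is blocked at D.
Path 3: T → R ← K ← C → D ← B → N
  R is a collider and R is conditioned on, which opens it; K is a chain and K is not conditioned on; C is a fork and C is not conditioned on; D is a collider and D is conditioned on, which opens it; B is a fork and B is not conditioned on — no node blocks this path, so it is active.
Since the path T → R ← N is active, T and N are not d-separated given {D, R}.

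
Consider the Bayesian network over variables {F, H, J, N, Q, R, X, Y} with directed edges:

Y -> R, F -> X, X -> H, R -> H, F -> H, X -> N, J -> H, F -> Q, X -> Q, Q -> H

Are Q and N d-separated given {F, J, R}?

No

There are 5 undirected paths between Q and N; checking each against the conditioning set {F, J, R}:
  1. Q → H ← X → N — H:collider[blocks]; X:fork[open] ⇒ blocked
  2. Q → H ← F → X → N — H:collider[blocks]; F:fork[blocks]; X:chain[open] ⇒ blocked
  3. Q ← X → N — X:fork[open] ⇒ active
  4. Q ← F → H ← X → N — F:fork[blocks]; H:collider[blocks]; X:fork[open] ⇒ blocked
  5. Q ← F → X → N — F:fork[blocks]; X:chain[open] ⇒ blocked
Because an active path exists, Q and N are not d-separated.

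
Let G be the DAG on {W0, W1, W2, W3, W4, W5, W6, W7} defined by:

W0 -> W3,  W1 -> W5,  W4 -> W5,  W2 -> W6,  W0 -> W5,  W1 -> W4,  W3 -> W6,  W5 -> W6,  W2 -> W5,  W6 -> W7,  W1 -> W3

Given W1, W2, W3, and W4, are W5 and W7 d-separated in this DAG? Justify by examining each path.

No

5 paths connect W5 and W7; each must be blocked for d-separation to hold:
Path 1: W5 ← W2 → W6 → W7
  W2 is a fork here and W2 is conditioned on, so the path is blocked at W2.
Path 2: W5 ← W0 → W3 → W6 → W7
  W3 is a chain here and W3 is conditioned on, so the path is blocked at W3.
Path 3: W5 ← W1 → W3 → W6 → W7
  W1 is a fork here and W1 is conditioned on, so the path is blocked at W1.
Path 4: W5 → W6 → W7
  W6 is a chain and W6 is not conditioned on — no node blocks this path, so it is active.
Path 5: W5 ← W4 ← W1 → W3 → W6 → W7
  W4 is a chain here and W4 is conditioned on, so the path is blocked at W4.
Because an active path exists, W5 and W7 are not d-separated.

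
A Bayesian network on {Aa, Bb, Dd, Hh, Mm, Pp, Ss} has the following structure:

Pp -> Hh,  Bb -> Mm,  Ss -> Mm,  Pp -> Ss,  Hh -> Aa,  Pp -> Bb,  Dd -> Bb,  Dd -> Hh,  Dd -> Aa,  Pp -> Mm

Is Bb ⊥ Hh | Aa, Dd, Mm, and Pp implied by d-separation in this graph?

We examine all 5 paths between Bb and Hh:
Path 1: Bb ← Dd → Hh
  Dd is a fork here and Dd is conditioned on, so the path is blocked at Dd.
Path 2: Bb ← Dd → Aa ← Hh
  Dd is a fork here and Dd is conditioned on, so the path is blocked at Dd.
Path 3: Bb → Mm ← Ss ← Pp → Hh
  Pp is a fork here and Pp is conditioned on, so the path is blocked at Pp.
Path 4: Bb → Mm ← Pp → Hh
  Pp is a fork here and Pp is conditioned on, so the path is blocked at Pp.
Path 5: Bb ← Pp → Hh
  Pp is a fork here and Pp is conditioned on, so the path is blocked at Pp.
Since every path is blocked, d-separation holds.

Yes — Bb and Hh are d-separated given {Aa, Dd, Mm, Pp}.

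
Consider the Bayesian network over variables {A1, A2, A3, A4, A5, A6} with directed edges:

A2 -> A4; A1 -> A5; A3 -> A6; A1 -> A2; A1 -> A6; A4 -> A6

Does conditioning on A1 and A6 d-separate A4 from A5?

Enumerating the 2 paths from A4 to A5 and testing each for blocking by {A1, A6}:
Path 1: A4 ← A2 ← A1 → A5
  A1 is a fork here and A1 is conditioned on, so the path is blocked at A1.
Path 2: A4 → A6 ← A1 → A5
  A1 is a fork here and A1 is conditioned on, so the path is blocked at A1.
Every path is blocked, so A4 and A5 are d-separated given {A1, A6}.

Yes — A4 and A5 are d-separated given {A1, A6}.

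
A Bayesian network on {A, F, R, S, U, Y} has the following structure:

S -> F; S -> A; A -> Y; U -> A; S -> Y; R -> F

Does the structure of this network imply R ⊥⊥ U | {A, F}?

We examine all 2 paths between R and U:
Path 1: R → F ← S → Y ← A ← U
  Y is a collider here and neither Y nor any of its descendants is conditioned on, so the collider stays closed — the path is blocked at Y.
Path 2: R → F ← S → A ← U
  F is a collider and F is conditioned on, which opens it; S is a fork and S is not conditioned on; A is a collider and A is conditioned on, which opens it — no node blocks this path, so it is active.
Since the path R → F ← S → A ← U is active, R and U are not d-separated given {A, F}.

No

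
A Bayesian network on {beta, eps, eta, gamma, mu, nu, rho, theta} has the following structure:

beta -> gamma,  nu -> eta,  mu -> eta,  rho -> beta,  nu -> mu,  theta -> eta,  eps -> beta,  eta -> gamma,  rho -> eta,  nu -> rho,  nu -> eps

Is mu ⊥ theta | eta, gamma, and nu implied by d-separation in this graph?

No

Enumerating the 6 paths from mu to theta and testing each for blocking by {eta, gamma, nu}:
Path 1: mu ← nu → rho → eta ← theta
  nu is a fork here and nu is conditioned on, so the path is blocked at nu.
Path 2: mu ← nu → rho → beta → gamma ← eta ← theta
  nu is a fork here and nu is conditioned on, so the path is blocked at nu.
Path 3: mu ← nu → eta ← theta
  nu is a fork here and nu is conditioned on, so the path is blocked at nu.
Path 4: mu ← nu → eps → beta ← rho → eta ← theta
  nu is a fork here and nu is conditioned on, so the path is blocked at nu.
Path 5: mu ← nu → eps → beta → gamma ← eta ← theta
  nu is a fork here and nu is conditioned on, so the path is blocked at nu.
Path 6: mu → eta ← theta
  eta is a collider and eta is conditioned on, which opens it — no node blocks this path, so it is active.
At least one path is unblocked, so d-separation fails.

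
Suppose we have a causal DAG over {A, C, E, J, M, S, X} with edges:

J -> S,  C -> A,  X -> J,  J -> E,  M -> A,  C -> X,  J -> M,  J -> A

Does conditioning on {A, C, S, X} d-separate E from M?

No — E and M are not d-separated given {A, C, S, X}.

3 paths connect E and M; each must be blocked for d-separation to hold:
Path 1: E ← J ← X ← C → A ← M
  X is a chain here and X is conditioned on, so the path is blocked at X.
Path 2: E ← J → A ← M
  J is a fork and J is not conditioned on; A is a collider and A is conditioned on, which opens it — no node blocks this path, so it is active.
Path 3: E ← J → M
  J is a fork and J is not conditioned on — no node blocks this path, so it is active.
Since the path E ← J → A ← M is active, E and M are not d-separated given {A, C, S, X}.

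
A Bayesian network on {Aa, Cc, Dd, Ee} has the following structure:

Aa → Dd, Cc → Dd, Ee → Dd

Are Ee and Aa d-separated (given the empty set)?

The only undirected path from Ee to Aa is:
Path 1: Ee → Dd ← Aa
  Dd is a collider here and neither Dd nor any of its descendants is conditioned on, so the collider stays closed — the path is blocked at Dd.
All paths are blocked; Ee ⊥ Aa | ∅ holds.

Yes — Ee and Aa are d-separated given ∅.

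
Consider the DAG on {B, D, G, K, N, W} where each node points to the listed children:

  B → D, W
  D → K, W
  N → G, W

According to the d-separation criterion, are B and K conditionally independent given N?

No — B and K are not d-separated given {N}.

There are 2 undirected paths between B and K; checking each against the conditioning set {N}:
Path 1: B → D → K
  D is a chain and D is not conditioned on — no node blocks this path, so it is active.
Path 2: B → W ← D → K
  W is a collider here and neither W nor any of its descendants is conditioned on, so the collider stays closed — the path is blocked at W.
Because an active path exists, B and K are not d-separated.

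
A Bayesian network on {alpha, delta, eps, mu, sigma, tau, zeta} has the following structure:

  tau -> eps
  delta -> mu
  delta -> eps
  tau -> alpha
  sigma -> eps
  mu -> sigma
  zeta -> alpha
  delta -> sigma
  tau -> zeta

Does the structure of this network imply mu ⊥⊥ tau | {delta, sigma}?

Yes

4 paths connect mu and tau; each must be blocked for d-separation to hold:
  1. mu → sigma → eps ← tau — sigma:chain[blocks]; eps:collider[blocks] ⇒ blocked
  2. mu → sigma ← delta → eps ← tau — sigma:collider[open]; delta:fork[blocks]; eps:collider[blocks] ⇒ blocked
  3. mu ← delta → eps ← tau — delta:fork[blocks]; eps:collider[blocks] ⇒ blocked
  4. mu ← delta → sigma → eps ← tau — delta:fork[blocks]; sigma:chain[blocks]; eps:collider[blocks] ⇒ blocked
Since every path is blocked, d-separation holds.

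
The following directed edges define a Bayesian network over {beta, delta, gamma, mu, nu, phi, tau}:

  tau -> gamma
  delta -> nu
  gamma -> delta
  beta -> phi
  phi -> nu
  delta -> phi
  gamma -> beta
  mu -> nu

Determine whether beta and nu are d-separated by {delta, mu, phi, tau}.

Yes — beta and nu are d-separated given {delta, mu, phi, tau}.

We examine all 4 paths between beta and nu:
Path 1: beta ← gamma → delta → phi → nu
  delta is a chain here and delta is conditioned on, so the path is blocked at delta.
Path 2: beta ← gamma → delta → nu
  delta is a chain here and delta is conditioned on, so the path is blocked at delta.
Path 3: beta → phi ← delta → nu
  delta is a fork here and delta is conditioned on, so the path is blocked at delta.
Path 4: beta → phi → nu
  phi is a chain here and phi is conditioned on, so the path is blocked at phi.
Every path is blocked, so beta and nu are d-separated given {delta, mu, phi, tau}.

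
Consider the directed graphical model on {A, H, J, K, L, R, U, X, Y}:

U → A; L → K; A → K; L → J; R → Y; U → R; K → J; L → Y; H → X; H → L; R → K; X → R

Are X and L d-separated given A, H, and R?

Yes

6 paths connect X and L; each must be blocked for d-separation to hold:
Path 1: X → R → K ← L
  R is a chain here and R is conditioned on, so the path is blocked at R.
Path 2: X → R → K → J ← L
  R is a chain here and R is conditioned on, so the path is blocked at R.
Path 3: X → R ← U → A → K ← L
  A is a chain here and A is conditioned on, so the path is blocked at A.
Path 4: X → R ← U → A → K → J ← L
  A is a chain here and A is conditioned on, so the path is blocked at A.
Path 5: X → R → Y ← L
  R is a chain here and R is conditioned on, so the path is blocked at R.
Path 6: X ← H → L
  H is a fork here and H is conditioned on, so the path is blocked at H.
Every path is blocked, so X and L are d-separated given {A, H, R}.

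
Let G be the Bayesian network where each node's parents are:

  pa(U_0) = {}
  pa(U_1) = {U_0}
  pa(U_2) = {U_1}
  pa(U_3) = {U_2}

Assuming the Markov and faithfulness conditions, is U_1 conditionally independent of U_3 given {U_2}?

Yes

There is one path between U_1 and U_3:
Path 1: U_1 → U_2 → U_3
  U_2 is a chain here and U_2 is conditioned on, so the path is blocked at U_2.
Since every path is blocked, d-separation holds.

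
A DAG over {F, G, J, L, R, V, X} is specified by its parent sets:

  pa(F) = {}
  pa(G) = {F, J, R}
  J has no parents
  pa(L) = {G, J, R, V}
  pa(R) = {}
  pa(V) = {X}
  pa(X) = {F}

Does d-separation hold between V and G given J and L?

Enumerating the 4 paths from V to G and testing each for blocking by {J, L}:
Path 1: V → L ← R → G
  L is a collider and L is conditioned on, which opens it; R is a fork and R is not conditioned on — no node blocks this path, so it is active.
Path 2: V → L ← G
  L is a collider and L is conditioned on, which opens it — no node blocks this path, so it is active.
Path 3: V → L ← J → G
  J is a fork here and J is conditioned on, so the path is blocked at J.
Path 4: V ← X ← F → G
  X is a chain and X is not conditioned on; F is a fork and F is not conditioned on — no node blocks this path, so it is active.
Because an active path exists, V and G are not d-separated.

No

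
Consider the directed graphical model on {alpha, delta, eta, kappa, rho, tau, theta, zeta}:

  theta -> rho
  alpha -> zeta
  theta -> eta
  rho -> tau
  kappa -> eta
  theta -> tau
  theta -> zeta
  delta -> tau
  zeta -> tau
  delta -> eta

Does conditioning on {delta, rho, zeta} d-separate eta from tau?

No — eta and tau are not d-separated given {delta, rho, zeta}.

4 paths connect eta and tau; each must be blocked for d-separation to hold:
  1. eta ← delta → tau — delta:fork[blocks] ⇒ blocked
  2. eta ← theta → tau — theta:fork[open] ⇒ active
  3. eta ← theta → zeta → tau — theta:fork[open]; zeta:chain[blocks] ⇒ blocked
  4. eta ← theta → rho → tau — theta:fork[open]; rho:chain[blocks] ⇒ blocked
At least one path is unblocked, so d-separation fails.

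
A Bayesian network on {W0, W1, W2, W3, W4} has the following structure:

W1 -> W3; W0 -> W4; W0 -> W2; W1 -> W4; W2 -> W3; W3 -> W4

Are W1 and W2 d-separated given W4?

We examine all 4 paths between W1 and W2:
Path 1: W1 → W3 → W4 ← W0 → W2
  W3 is a chain and W3 is not conditioned on; W4 is a collider and W4 is conditioned on, which opens it; W0 is a fork and W0 is not conditioned on — no node blocks this path, so it is active.
Path 2: W1 → W3 ← W2
  W3 is a collider and its descendant W4 is conditioned on, which opens it — no node blocks this path, so it is active.
Path 3: W1 → W4 ← W3 ← W2
  W4 is a collider and W4 is conditioned on, which opens it; W3 is a chain and W3 is not conditioned on — no node blocks this path, so it is active.
Path 4: W1 → W4 ← W0 → W2
  W4 is a collider and W4 is conditioned on, which opens it; W0 is a fork and W0 is not conditioned on — no node blocks this path, so it is active.
At least one path is unblocked, so d-separation fails.

No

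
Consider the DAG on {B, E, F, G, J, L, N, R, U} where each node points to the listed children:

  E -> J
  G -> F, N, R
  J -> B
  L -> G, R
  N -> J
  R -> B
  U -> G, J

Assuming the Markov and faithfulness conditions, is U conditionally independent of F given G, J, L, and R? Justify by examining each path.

4 paths connect U and F; each must be blocked for d-separation to hold:
Path 1: U → J → B ← R ← L → G → F
  J is a chain here and J is conditioned on, so the path is blocked at J.
Path 2: U → J → B ← R ← G → F
  J is a chain here and J is conditioned on, so the path is blocked at J.
Path 3: U → J ← N ← G → F
  G is a fork here and G is conditioned on, so the path is blocked at G.
Path 4: U → G → F
  G is a chain here and G is conditioned on, so the path is blocked at G.
All paths are blocked; U ⊥ F | {G, J, L, R} holds.

Yes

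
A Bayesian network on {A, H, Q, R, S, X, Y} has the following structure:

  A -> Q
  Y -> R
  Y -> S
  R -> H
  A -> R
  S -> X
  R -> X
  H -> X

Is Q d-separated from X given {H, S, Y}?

No

3 paths connect Q and X; each must be blocked for d-separation to hold:
  1. Q ← A → R → X — A:fork[open]; R:chain[open] ⇒ active
  2. Q ← A → R → H → X — A:fork[open]; R:chain[open]; H:chain[blocks] ⇒ blocked
  3. Q ← A → R ← Y → S → X — A:fork[open]; R:collider[open]; Y:fork[blocks]; S:chain[blocks] ⇒ blocked
Since the path Q ← A → R → X is active, Q and X are not d-separated given {H, S, Y}.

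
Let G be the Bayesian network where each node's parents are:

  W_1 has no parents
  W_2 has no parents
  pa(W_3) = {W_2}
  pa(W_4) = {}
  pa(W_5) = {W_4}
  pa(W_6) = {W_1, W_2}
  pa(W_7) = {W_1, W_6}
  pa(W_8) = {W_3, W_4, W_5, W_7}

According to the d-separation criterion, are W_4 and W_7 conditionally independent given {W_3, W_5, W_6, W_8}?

No — W_4 and W_7 are not d-separated given {W_3, W_5, W_6, W_8}.

There are 6 undirected paths between W_4 and W_7; checking each against the conditioning set {W_3, W_5, W_6, W_8}:
Path 1: W_4 → W_8 ← W_7
  W_8 is a collider and W_8 is conditioned on, which opens it — no node blocks this path, so it is active.
Path 2: W_4 → W_8 ← W_3 ← W_2 → W_6 → W_7
  W_3 is a chain here and W_3 is conditioned on, so the path is blocked at W_3.
Path 3: W_4 → W_8 ← W_3 ← W_2 → W_6 ← W_1 → W_7
  W_3 is a chain here and W_3 is conditioned on, so the path is blocked at W_3.
Path 4: W_4 → W_5 → W_8 ← W_7
  W_5 is a chain here and W_5 is conditioned on, so the path is blocked at W_5.
Path 5: W_4 → W_5 → W_8 ← W_3 ← W_2 → W_6 → W_7
  W_5 is a chain here and W_5 is conditioned on, so the path is blocked at W_5.
Path 6: W_4 → W_5 → W_8 ← W_3 ← W_2 → W_6 ← W_1 → W_7
  W_5 is a chain here and W_5 is conditioned on, so the path is blocked at W_5.
Since the path W_4 → W_8 ← W_7 is active, W_4 and W_7 are not d-separated given {W_3, W_5, W_6, W_8}.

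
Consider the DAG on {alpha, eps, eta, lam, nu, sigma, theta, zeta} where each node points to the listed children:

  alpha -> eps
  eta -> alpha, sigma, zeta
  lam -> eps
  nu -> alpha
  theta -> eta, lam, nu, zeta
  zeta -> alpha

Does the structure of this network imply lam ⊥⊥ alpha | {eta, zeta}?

We examine all 6 paths between lam and alpha:
  1. lam ← theta → eta → zeta → alpha — theta:fork[open]; eta:chain[blocks]; zeta:chain[blocks] ⇒ blocked
  2. lam ← theta → eta → alpha — theta:fork[open]; eta:chain[blocks] ⇒ blocked
  3. lam ← theta → zeta ← eta → alpha — theta:fork[open]; zeta:collider[open]; eta:fork[blocks] ⇒ blocked
  4. lam ← theta → zeta → alpha — theta:fork[open]; zeta:chain[blocks] ⇒ blocked
  5. lam ← theta → nu → alpha — theta:fork[open]; nu:chain[open] ⇒ active
  6. lam → eps ← alpha — eps:collider[blocks] ⇒ blocked
Since the path lam ← theta → nu → alpha is active, lam and alpha are not d-separated given {eta, zeta}.

No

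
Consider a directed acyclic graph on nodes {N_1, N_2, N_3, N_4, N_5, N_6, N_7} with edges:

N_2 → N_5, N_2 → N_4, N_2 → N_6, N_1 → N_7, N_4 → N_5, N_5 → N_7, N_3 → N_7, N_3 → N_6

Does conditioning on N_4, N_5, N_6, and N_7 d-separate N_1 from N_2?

No

3 paths connect N_1 and N_2; each must be blocked for d-separation to hold:
  1. N_1 → N_7 ← N_5 ← N_2 — N_7:collider[open]; N_5:chain[blocks] ⇒ blocked
  2. N_1 → N_7 ← N_5 ← N_4 ← N_2 — N_7:collider[open]; N_5:chain[blocks]; N_4:chain[blocks] ⇒ blocked
  3. N_1 → N_7 ← N_3 → N_6 ← N_2 — N_7:collider[open]; N_3:fork[open]; N_6:collider[open] ⇒ active
Since the path N_1 → N_7 ← N_3 → N_6 ← N_2 is active, N_1 and N_2 are not d-separated given {N_4, N_5, N_6, N_7}.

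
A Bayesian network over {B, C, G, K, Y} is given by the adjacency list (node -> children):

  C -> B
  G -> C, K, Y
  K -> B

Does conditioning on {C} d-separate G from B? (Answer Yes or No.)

No

We examine all 2 paths between G and B:
Path 1: G → C → B
  C is a chain here and C is conditioned on, so the path is blocked at C.
Path 2: G → K → B
  K is a chain and K is not conditioned on — no node blocks this path, so it is active.
Because an active path exists, G and B are not d-separated.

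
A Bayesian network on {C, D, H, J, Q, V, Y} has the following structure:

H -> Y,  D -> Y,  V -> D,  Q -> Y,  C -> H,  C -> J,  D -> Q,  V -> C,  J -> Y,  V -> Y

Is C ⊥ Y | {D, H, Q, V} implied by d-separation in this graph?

Enumerating the 5 paths from C to Y and testing each for blocking by {D, H, Q, V}:
Path 1: C → J → Y
  J is a chain and J is not conditioned on — no node blocks this path, so it is active.
Path 2: C ← V → Y
  V is a fork here and V is conditioned on, so the path is blocked at V.
Path 3: C ← V → D → Y
  V is a fork here and V is conditioned on, so the path is blocked at V.
Path 4: C ← V → D → Q → Y
  V is a fork here and V is conditioned on, so the path is blocked at V.
Path 5: C → H → Y
  H is a chain here and H is conditioned on, so the path is blocked at H.
Since the path C → J → Y is active, C and Y are not d-separated given {D, H, Q, V}.

No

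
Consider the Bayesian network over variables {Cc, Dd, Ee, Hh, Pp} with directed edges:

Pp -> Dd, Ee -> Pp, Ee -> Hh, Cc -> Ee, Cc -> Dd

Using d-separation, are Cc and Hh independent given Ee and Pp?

We examine all 2 paths between Cc and Hh:
  1. Cc → Dd ← Pp ← Ee → Hh — Dd:collider[blocks]; Pp:chain[blocks]; Ee:fork[blocks] ⇒ blocked
  2. Cc → Ee → Hh — Ee:chain[blocks] ⇒ blocked
Every path is blocked, so Cc and Hh are d-separated given {Ee, Pp}.

Yes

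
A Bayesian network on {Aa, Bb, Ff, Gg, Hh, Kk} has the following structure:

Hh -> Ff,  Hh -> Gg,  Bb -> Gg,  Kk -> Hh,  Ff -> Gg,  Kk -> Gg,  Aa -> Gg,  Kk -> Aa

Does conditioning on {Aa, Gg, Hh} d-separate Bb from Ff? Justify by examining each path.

We examine all 4 paths between Bb and Ff:
Path 1: Bb → Gg ← Kk → Hh → Ff
  Hh is a chain here and Hh is conditioned on, so the path is blocked at Hh.
Path 2: Bb → Gg ← Aa ← Kk → Hh → Ff
  Aa is a chain here and Aa is conditioned on, so the path is blocked at Aa.
Path 3: Bb → Gg ← Ff
  Gg is a collider and Gg is conditioned on, which opens it — no node blocks this path, so it is active.
Path 4: Bb → Gg ← Hh → Ff
  Hh is a fork here and Hh is conditioned on, so the path is blocked at Hh.
Since the path Bb → Gg ← Ff is active, Bb and Ff are not d-separated given {Aa, Gg, Hh}.

No — Bb and Ff are not d-separated given {Aa, Gg, Hh}.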